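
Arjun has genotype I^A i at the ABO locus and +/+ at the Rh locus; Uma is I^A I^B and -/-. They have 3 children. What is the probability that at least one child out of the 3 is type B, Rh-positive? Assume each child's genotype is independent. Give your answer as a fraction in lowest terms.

37/64

ABO cross I^A i × I^A I^B → 1/2 A, 1/4 B, 1/4 AB.
Rh cross +/+ × -/- → 1 Rh+; so P(type B, Rh-positive) = 1/4 × 1 = 1/4 per child.
P(none) = (3/4)^3 = 27/64; P(at least one) = 1 − 27/64 = 37/64.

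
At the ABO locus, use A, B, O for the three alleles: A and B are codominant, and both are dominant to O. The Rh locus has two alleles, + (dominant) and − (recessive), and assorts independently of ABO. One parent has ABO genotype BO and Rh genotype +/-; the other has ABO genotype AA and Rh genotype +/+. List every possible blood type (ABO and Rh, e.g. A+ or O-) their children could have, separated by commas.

A+, AB+

Gametes from BO × AA give offspring ABO genotypes AB, AO, i.e. phenotypes A, AB.
Rh cross +/- × +/+ → phenotypes Rh+.
Combining independently: A+, AB+.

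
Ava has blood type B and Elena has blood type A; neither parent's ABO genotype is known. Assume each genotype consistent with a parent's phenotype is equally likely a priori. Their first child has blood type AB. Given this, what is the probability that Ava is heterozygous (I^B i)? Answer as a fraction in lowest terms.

Possible genotypes: Ava ∈ {I^B I^B, I^B i}; Elena ∈ {I^A I^A, I^A i}.
Weight each parental genotype pair by prior × P(type-AB child):
  I^B I^B × I^A I^A: posterior weight 4/9.
  I^B I^B × I^A i: posterior weight 2/9.
  I^B i × I^A I^A: posterior weight 2/9.
  I^B i × I^A i: posterior weight 1/9.
Sum the posterior weight over pairs where Ava is I^B i: 1/3.

1/3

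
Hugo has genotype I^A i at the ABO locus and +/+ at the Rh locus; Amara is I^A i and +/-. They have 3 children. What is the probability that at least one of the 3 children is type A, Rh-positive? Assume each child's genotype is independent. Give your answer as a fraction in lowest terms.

ABO cross I^A i × I^A i → 1/4 O, 3/4 A.
Rh cross +/+ × +/- → 1 Rh+; so P(type A, Rh-positive) = 3/4 × 1 = 3/4 per child.
P(none) = (1/4)^3 = 1/64; P(at least one) = 1 − 1/64 = 63/64.

63/64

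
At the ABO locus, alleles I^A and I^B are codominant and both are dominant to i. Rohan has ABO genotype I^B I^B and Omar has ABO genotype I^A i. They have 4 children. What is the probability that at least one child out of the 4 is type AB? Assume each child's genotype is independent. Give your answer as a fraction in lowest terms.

ABO cross I^B I^B × I^A i → 1/2 B, 1/2 AB.
So P(type AB) = 1/2 per child.
P(none) = (1/2)^4 = 1/16; P(at least one) = 1 − 1/16 = 15/16.

15/16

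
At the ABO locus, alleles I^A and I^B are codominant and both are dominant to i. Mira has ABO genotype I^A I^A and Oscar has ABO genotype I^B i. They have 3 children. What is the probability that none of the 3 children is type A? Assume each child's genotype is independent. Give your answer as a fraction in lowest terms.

1/8

ABO cross I^A I^A × I^B i → 1/2 A, 1/2 AB.
So P(type A) = 1/2 per child.
P(not type A) = 1/2 for one child; (1/2)^3 = 1/8.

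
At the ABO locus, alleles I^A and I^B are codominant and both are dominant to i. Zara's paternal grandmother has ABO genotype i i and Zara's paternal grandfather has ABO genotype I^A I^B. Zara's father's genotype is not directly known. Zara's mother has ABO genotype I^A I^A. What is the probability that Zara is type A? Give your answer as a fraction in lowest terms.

3/4

Zara's father's ABO genotype from i i × I^A I^B: 1/2 I^A i, 1/2 I^B i.
Crossing each possibility with the mother I^A I^A and summing P(type A): 1/2·1 + 1/2·1/2 = 3/4.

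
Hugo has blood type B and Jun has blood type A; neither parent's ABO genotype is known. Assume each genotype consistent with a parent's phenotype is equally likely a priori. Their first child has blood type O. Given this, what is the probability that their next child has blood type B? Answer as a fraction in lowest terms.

Possible genotypes: Hugo ∈ {BB, BO}; Jun ∈ {AA, AO}.
Weight each parental genotype pair by prior × P(type-O child):
  BO × AO: posterior weight 1; P(next child type B) = 1/4.
Weighted sum = 1/4.

1/4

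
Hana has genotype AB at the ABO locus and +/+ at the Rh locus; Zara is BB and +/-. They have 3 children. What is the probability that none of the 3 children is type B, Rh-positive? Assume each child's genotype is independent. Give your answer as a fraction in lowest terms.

ABO cross AB × BB → 1/2 B, 1/2 AB.
Rh cross +/+ × +/- → 1 Rh+; so P(type B, Rh-positive) = 1/2 × 1 = 1/2 per child.
P(not type B, Rh-positive) = 1/2 for one child; (1/2)^3 = 1/8.

1/8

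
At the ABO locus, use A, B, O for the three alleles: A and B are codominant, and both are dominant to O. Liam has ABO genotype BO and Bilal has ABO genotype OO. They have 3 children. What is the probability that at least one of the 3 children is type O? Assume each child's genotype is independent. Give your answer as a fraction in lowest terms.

ABO cross BO × OO → 1/2 O, 1/2 B.
So P(type O) = 1/2 per child.
P(none) = (1/2)^3 = 1/8; P(at least one) = 1 − 1/8 = 7/8.

7/8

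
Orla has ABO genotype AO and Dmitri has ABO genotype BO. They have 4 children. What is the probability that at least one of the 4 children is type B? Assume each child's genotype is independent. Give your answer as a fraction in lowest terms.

ABO cross AO × BO → 1/4 O, 1/4 A, 1/4 B, 1/4 AB.
So P(type B) = 1/4 per child.
P(none) = (3/4)^4 = 81/256; P(at least one) = 1 − 81/256 = 175/256.

175/256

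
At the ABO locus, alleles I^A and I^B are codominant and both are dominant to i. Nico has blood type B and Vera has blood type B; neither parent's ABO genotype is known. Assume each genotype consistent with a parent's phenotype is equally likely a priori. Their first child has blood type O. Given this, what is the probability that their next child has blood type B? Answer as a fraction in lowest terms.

3/4

Possible genotypes: Nico ∈ {I^B I^B, I^B i}; Vera ∈ {I^B I^B, I^B i}.
Weight each parental genotype pair by prior × P(type-O child):
  I^B i × I^B i: posterior weight 1; P(next child type B) = 3/4.
Weighted sum = 3/4.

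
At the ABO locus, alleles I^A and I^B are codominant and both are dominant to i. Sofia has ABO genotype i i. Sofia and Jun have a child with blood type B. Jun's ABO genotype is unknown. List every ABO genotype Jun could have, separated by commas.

For each candidate genotype of Jun, check whether crossing it with i i can produce every observed child phenotype.
  I^A I^A → possible child types {A} ✗
  I^A I^B → possible child types {A, B} ✓
  I^A i → possible child types {O, A} ✗
  I^B I^B → possible child types {B} ✓
  I^B i → possible child types {O, B} ✓
  i i → possible child types {O} ✗

I^A I^B, I^B I^B, I^B i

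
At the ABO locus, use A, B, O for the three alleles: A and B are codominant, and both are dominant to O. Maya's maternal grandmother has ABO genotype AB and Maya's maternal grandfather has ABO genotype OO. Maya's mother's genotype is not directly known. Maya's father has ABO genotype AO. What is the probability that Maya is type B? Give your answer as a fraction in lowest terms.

Maya's mother's ABO genotype from AB × OO: 1/2 AO, 1/2 BO.
Crossing each possibility with the father AO and summing P(type B): 1/2·0 + 1/2·1/4 = 1/8.

1/8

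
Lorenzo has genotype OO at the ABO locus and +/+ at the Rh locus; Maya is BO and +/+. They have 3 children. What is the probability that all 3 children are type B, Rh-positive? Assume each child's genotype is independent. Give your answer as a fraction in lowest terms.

1/8

ABO cross OO × BO → 1/2 O, 1/2 B.
Rh cross +/+ × +/+ → 1 Rh+; so P(type B, Rh-positive) = 1/2 × 1 = 1/2 per child.
All 3 independent: (1/2)^3 = 1/8.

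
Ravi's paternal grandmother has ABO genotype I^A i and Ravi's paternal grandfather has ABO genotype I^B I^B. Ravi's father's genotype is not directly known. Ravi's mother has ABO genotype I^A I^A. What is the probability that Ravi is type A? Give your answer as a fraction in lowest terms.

Ravi's father's ABO genotype from I^A i × I^B I^B: 1/2 I^A I^B, 1/2 I^B i.
Crossing each possibility with the mother I^A I^A and summing P(type A): 1/2·1/2 + 1/2·1/2 = 1/2.

1/2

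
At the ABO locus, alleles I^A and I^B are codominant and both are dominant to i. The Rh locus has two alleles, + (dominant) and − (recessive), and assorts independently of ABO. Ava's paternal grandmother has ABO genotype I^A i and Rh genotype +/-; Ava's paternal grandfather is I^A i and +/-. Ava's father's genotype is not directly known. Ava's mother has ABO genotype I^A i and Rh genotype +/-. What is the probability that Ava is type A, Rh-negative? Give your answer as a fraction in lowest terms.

3/16

Ava's father's ABO genotype from I^A i × I^A i: 1/4 I^A I^A, 1/2 I^A i, 1/4 i i.
Crossing each possibility with the mother I^A i and summing P(type A): 1/4·1 + 1/2·3/4 + 1/4·1/2 = 3/4.
Similarly for Rh via the father's Rh distribution: P(Rh-) = 1/4.
Independent loci: 3/4 × 1/4 = 3/16.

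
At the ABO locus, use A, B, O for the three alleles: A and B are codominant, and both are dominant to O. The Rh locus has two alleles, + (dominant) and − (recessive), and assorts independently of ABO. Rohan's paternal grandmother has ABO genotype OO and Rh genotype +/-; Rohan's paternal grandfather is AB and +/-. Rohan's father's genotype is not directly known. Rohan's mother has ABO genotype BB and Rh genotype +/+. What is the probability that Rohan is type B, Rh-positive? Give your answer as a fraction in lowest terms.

3/4

Rohan's father's ABO genotype from OO × AB: 1/2 AO, 1/2 BO.
Crossing each possibility with the mother BB and summing P(type B): 1/2·1/2 + 1/2·1 = 3/4.
Similarly for Rh via the father's Rh distribution: P(Rh+) = 1.
Independent loci: 3/4 × 1 = 3/4.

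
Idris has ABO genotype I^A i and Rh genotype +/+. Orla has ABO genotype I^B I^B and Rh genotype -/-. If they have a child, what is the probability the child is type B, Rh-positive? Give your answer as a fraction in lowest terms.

ABO cross I^A i × I^B I^B → offspring phenotypes: 1/2 B, 1/2 AB.
Rh cross +/+ × -/- → 1 Rh+.
Independent loci: P(type B, Rh-positive) = 1/2 × 1 = 1/2.

1/2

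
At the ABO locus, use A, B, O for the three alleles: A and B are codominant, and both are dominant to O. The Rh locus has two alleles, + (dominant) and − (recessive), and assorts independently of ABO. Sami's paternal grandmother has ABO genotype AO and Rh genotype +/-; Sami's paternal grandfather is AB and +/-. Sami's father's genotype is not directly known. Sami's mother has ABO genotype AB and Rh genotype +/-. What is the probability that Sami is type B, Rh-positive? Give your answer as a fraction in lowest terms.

Sami's father's ABO genotype from AO × AB: 1/4 AA, 1/4 AB, 1/4 AO, 1/4 BO.
Crossing each possibility with the mother AB and summing P(type B): 1/4·0 + 1/4·1/4 + 1/4·1/4 + 1/4·1/2 = 1/4.
Similarly for Rh via the father's Rh distribution: P(Rh+) = 3/4.
Independent loci: 1/4 × 3/4 = 3/16.

3/16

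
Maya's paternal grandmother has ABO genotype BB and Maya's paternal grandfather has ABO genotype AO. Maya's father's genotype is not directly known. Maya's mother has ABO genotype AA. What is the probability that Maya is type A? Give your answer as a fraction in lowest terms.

Maya's father's ABO genotype from BB × AO: 1/2 AB, 1/2 BO.
Crossing each possibility with the mother AA and summing P(type A): 1/2·1/2 + 1/2·1/2 = 1/2.

1/2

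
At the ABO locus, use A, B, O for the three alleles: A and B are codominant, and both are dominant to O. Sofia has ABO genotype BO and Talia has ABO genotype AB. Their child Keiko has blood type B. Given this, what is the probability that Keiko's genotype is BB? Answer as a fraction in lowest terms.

Cross BO × AB → 1/4 AB, 1/4 AO, 1/4 BB, 1/4 BO.
Type-B genotypes among offspring: BB (1/4), BO (1/4); total 1/2.
P(BB | type B) = (1/4) / (1/2) = 1/2.

1/2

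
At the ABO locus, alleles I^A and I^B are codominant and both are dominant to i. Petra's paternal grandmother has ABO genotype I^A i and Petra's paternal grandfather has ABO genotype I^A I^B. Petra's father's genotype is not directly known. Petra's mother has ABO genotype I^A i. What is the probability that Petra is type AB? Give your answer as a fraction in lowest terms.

1/8

Petra's father's ABO genotype from I^A i × I^A I^B: 1/4 I^A I^A, 1/4 I^A I^B, 1/4 I^A i, 1/4 I^B i.
Crossing each possibility with the mother I^A i and summing P(type AB): 1/4·0 + 1/4·1/4 + 1/4·0 + 1/4·1/4 = 1/8.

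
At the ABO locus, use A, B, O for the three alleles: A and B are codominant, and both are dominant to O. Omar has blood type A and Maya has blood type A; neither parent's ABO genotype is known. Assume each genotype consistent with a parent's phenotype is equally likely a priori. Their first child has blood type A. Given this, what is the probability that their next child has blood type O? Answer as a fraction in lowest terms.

Possible genotypes: Omar ∈ {AA, AO}; Maya ∈ {AA, AO}.
Weight each parental genotype pair by prior × P(type-A child):
  AA × AA: posterior weight 4/15; P(next child type O) = 0.
  AA × AO: posterior weight 4/15; P(next child type O) = 0.
  AO × AA: posterior weight 4/15; P(next child type O) = 0.
  AO × AO: posterior weight 1/5; P(next child type O) = 1/4.
Weighted sum = 1/20.

1/20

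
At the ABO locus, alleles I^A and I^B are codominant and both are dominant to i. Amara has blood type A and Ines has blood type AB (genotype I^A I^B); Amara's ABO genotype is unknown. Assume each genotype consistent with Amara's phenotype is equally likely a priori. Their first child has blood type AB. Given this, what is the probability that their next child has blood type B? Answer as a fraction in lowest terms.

Possible genotypes: Amara ∈ {I^A I^A, I^A i}; Ines ∈ {I^A I^B}.
Weight each parental genotype pair by prior × P(type-AB child):
  I^A I^A × I^A I^B: posterior weight 2/3; P(next child type B) = 0.
  I^A i × I^A I^B: posterior weight 1/3; P(next child type B) = 1/4.
Weighted sum = 1/12.

1/12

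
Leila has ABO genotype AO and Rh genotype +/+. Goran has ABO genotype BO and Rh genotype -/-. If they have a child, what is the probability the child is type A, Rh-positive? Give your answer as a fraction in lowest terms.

1/4

ABO cross AO × BO → offspring phenotypes: 1/4 O, 1/4 A, 1/4 B, 1/4 AB.
Rh cross +/+ × -/- → 1 Rh+.
Independent loci: P(type A, Rh-positive) = 1/4 × 1 = 1/4.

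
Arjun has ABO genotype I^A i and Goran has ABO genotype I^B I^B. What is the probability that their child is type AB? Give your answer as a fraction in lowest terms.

1/2

ABO cross I^A i × I^B I^B → offspring phenotypes: 1/2 B, 1/2 AB.
So P(type AB) = 1/2.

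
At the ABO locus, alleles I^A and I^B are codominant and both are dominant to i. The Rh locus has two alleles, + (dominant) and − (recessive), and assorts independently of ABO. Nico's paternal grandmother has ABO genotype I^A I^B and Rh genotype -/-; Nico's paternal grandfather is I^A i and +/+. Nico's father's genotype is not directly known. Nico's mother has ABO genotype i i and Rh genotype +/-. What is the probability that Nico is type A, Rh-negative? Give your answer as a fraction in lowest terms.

1/8

Nico's father's ABO genotype from I^A I^B × I^A i: 1/4 I^A I^A, 1/4 I^A I^B, 1/4 I^A i, 1/4 I^B i.
Crossing each possibility with the mother i i and summing P(type A): 1/4·1 + 1/4·1/2 + 1/4·1/2 + 1/4·0 = 1/2.
Similarly for Rh via the father's Rh distribution: P(Rh-) = 1/4.
Independent loci: 1/2 × 1/4 = 1/8.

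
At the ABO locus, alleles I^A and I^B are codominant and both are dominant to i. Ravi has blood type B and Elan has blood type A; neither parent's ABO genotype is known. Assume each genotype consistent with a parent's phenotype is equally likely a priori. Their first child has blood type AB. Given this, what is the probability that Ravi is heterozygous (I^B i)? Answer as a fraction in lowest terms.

1/3

Possible genotypes: Ravi ∈ {I^B I^B, I^B i}; Elan ∈ {I^A I^A, I^A i}.
Weight each parental genotype pair by prior × P(type-AB child):
  I^B I^B × I^A I^A: posterior weight 4/9.
  I^B I^B × I^A i: posterior weight 2/9.
  I^B i × I^A I^A: posterior weight 2/9.
  I^B i × I^A i: posterior weight 1/9.
Sum the posterior weight over pairs where Ravi is I^B i: 1/3.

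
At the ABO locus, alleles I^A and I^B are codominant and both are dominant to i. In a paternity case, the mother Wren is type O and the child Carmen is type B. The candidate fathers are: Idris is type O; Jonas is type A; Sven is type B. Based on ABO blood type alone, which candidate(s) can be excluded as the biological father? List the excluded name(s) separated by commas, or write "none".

A candidate is excluded only if no genotype consistent with his phenotype could produce a type B child with a type O mother.
Idris (type O): no genotype consistent with that phenotype can produce a type-B child with a type-O mother.
Jonas (type A): no genotype consistent with that phenotype can produce a type-B child with a type-O mother.

Idris, Jonas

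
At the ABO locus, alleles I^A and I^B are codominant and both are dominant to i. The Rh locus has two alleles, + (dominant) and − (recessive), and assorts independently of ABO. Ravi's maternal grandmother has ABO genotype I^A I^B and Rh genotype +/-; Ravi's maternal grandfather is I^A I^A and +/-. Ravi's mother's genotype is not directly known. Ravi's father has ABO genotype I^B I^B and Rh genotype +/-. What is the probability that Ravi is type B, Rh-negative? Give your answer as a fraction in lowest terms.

1/16

Ravi's mother's ABO genotype from I^A I^B × I^A I^A: 1/2 I^A I^A, 1/2 I^A I^B.
Crossing each possibility with the father I^B I^B and summing P(type B): 1/2·0 + 1/2·1/2 = 1/4.
Similarly for Rh via the mother's Rh distribution: P(Rh-) = 1/4.
Independent loci: 1/4 × 1/4 = 1/16.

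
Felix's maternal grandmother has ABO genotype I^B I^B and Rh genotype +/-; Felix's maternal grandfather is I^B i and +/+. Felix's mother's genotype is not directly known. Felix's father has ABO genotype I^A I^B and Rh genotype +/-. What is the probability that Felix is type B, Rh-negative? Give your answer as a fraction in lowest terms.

1/16

Felix's mother's ABO genotype from I^B I^B × I^B i: 1/2 I^B I^B, 1/2 I^B i.
Crossing each possibility with the father I^A I^B and summing P(type B): 1/2·1/2 + 1/2·1/2 = 1/2.
Similarly for Rh via the mother's Rh distribution: P(Rh-) = 1/8.
Independent loci: 1/2 × 1/8 = 1/16.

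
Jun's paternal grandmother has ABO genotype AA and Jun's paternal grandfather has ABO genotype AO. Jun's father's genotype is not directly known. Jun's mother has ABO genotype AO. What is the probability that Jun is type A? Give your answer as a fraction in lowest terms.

Jun's father's ABO genotype from AA × AO: 1/2 AA, 1/2 AO.
Crossing each possibility with the mother AO and summing P(type A): 1/2·1 + 1/2·3/4 = 7/8.

7/8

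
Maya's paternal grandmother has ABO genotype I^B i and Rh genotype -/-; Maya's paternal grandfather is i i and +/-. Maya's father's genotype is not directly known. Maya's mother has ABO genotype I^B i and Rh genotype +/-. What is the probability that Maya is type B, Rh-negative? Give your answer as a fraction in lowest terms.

15/64

Maya's father's ABO genotype from I^B i × i i: 1/2 I^B i, 1/2 i i.
Crossing each possibility with the mother I^B i and summing P(type B): 1/2·3/4 + 1/2·1/2 = 5/8.
Similarly for Rh via the father's Rh distribution: P(Rh-) = 3/8.
Independent loci: 5/8 × 3/8 = 15/64.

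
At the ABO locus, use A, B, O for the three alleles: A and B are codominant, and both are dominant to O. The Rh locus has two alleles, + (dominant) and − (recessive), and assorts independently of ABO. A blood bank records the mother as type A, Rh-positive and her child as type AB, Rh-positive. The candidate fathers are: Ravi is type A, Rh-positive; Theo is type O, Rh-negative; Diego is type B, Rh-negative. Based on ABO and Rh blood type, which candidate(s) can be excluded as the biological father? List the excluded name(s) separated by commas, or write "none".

Ravi, Theo

A candidate is excluded only if no genotype consistent with his phenotype could produce a type AB, Rh-positive child with a type A, Rh-positive mother.
Ravi (type A, Rh+): no genotype consistent with that phenotype can produce a type-AB Rh+ child with a type-A mother.
Theo (type O, Rh-): no genotype consistent with that phenotype can produce a type-AB Rh+ child with a type-A mother.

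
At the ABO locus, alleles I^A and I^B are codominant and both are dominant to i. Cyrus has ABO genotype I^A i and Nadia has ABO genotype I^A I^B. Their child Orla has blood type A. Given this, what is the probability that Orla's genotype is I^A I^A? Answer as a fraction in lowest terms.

1/2

Cross I^A i × I^A I^B → 1/4 I^A I^A, 1/4 I^A I^B, 1/4 I^A i, 1/4 I^B i.
Type-A genotypes among offspring: I^A I^A (1/4), I^A i (1/4); total 1/2.
P(I^A I^A | type A) = (1/4) / (1/2) = 1/2.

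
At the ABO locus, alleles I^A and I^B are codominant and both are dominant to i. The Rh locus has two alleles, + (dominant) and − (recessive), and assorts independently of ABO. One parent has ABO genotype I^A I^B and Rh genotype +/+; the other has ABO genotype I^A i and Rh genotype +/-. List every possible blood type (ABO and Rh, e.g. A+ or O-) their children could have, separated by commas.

A+, B+, AB+

Gametes from I^A I^B × I^A i give offspring ABO genotypes I^A I^A, I^A I^B, I^A i, I^B i, i.e. phenotypes A, B, AB.
Rh cross +/+ × +/- → phenotypes Rh+.
Combining independently: A+, B+, AB+.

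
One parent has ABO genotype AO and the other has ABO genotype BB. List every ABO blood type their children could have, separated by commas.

B, AB

Gametes from AO × BB give offspring ABO genotypes AB, BO, i.e. phenotypes B, AB.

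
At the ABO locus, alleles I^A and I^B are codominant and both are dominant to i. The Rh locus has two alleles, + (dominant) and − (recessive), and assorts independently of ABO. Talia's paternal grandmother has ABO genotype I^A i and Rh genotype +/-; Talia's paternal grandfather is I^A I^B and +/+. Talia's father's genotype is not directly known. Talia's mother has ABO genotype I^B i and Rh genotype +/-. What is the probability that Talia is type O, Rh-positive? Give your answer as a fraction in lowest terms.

Talia's father's ABO genotype from I^A i × I^A I^B: 1/4 I^A I^A, 1/4 I^A I^B, 1/4 I^A i, 1/4 I^B i.
Crossing each possibility with the mother I^B i and summing P(type O): 1/4·0 + 1/4·0 + 1/4·1/4 + 1/4·1/4 = 1/8.
Similarly for Rh via the father's Rh distribution: P(Rh+) = 7/8.
Independent loci: 1/8 × 7/8 = 7/64.

7/64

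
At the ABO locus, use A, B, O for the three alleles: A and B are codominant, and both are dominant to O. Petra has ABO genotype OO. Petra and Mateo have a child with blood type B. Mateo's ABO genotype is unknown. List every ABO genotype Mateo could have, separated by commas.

For each candidate genotype of Mateo, check whether crossing it with OO can produce every observed child phenotype.
  AA → possible child types {A} ✗
  AB → possible child types {A, B} ✓
  AO → possible child types {O, A} ✗
  BB → possible child types {B} ✓
  BO → possible child types {O, B} ✓
  OO → possible child types {O} ✗

AB, BB, BO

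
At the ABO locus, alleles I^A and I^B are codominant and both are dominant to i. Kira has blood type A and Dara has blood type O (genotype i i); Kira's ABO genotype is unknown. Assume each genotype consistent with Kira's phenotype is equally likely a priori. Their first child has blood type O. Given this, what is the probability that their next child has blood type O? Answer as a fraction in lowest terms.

1/2

Possible genotypes: Kira ∈ {I^A I^A, I^A i}; Dara ∈ {i i}.
Weight each parental genotype pair by prior × P(type-O child):
  I^A i × i i: posterior weight 1; P(next child type O) = 1/2.
Weighted sum = 1/2.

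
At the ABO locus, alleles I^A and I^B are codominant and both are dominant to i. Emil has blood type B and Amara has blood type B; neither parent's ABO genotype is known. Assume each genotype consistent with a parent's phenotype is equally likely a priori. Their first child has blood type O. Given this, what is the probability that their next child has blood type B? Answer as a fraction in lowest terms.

Possible genotypes: Emil ∈ {I^B I^B, I^B i}; Amara ∈ {I^B I^B, I^B i}.
Weight each parental genotype pair by prior × P(type-O child):
  I^B i × I^B i: posterior weight 1; P(next child type B) = 3/4.
Weighted sum = 3/4.

3/4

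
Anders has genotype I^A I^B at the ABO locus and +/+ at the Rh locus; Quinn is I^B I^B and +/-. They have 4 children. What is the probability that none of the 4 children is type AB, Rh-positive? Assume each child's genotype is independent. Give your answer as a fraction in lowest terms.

ABO cross I^A I^B × I^B I^B → 1/2 B, 1/2 AB.
Rh cross +/+ × +/- → 1 Rh+; so P(type AB, Rh-positive) = 1/2 × 1 = 1/2 per child.
P(not type AB, Rh-positive) = 1/2 for one child; (1/2)^4 = 1/16.

1/16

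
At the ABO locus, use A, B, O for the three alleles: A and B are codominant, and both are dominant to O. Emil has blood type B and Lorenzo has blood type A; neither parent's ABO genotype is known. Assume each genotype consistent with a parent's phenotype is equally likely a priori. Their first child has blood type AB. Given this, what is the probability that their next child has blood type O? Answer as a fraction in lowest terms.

Possible genotypes: Emil ∈ {BB, BO}; Lorenzo ∈ {AA, AO}.
Weight each parental genotype pair by prior × P(type-AB child):
  BB × AA: posterior weight 4/9; P(next child type O) = 0.
  BB × AO: posterior weight 2/9; P(next child type O) = 0.
  BO × AA: posterior weight 2/9; P(next child type O) = 0.
  BO × AO: posterior weight 1/9; P(next child type O) = 1/4.
Weighted sum = 1/36.

1/36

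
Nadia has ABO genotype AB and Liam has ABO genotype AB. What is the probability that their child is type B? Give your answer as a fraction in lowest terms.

ABO cross AB × AB → offspring phenotypes: 1/4 A, 1/4 B, 1/2 AB.
So P(type B) = 1/4.

1/4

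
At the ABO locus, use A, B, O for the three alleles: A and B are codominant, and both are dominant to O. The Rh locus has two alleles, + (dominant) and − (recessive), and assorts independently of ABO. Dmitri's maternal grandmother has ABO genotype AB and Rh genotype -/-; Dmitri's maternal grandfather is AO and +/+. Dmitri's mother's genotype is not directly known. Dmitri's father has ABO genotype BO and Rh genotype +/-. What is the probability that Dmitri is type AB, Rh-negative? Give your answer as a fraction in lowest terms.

1/16

Dmitri's mother's ABO genotype from AB × AO: 1/4 AA, 1/4 AB, 1/4 AO, 1/4 BO.
Crossing each possibility with the father BO and summing P(type AB): 1/4·1/2 + 1/4·1/4 + 1/4·1/4 + 1/4·0 = 1/4.
Similarly for Rh via the mother's Rh distribution: P(Rh-) = 1/4.
Independent loci: 1/4 × 1/4 = 1/16.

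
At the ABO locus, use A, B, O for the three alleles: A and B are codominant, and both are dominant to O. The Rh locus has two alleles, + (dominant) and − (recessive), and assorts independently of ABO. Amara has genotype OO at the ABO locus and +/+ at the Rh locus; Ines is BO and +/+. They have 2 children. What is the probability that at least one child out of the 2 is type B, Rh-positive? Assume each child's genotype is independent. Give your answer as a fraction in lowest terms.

ABO cross OO × BO → 1/2 O, 1/2 B.
Rh cross +/+ × +/+ → 1 Rh+; so P(type B, Rh-positive) = 1/2 × 1 = 1/2 per child.
P(none) = (1/2)^2 = 1/4; P(at least one) = 1 − 1/4 = 3/4.

3/4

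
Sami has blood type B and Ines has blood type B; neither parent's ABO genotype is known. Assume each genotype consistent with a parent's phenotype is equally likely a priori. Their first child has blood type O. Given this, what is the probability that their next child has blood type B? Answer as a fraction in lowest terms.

3/4

Possible genotypes: Sami ∈ {I^B I^B, I^B i}; Ines ∈ {I^B I^B, I^B i}.
Weight each parental genotype pair by prior × P(type-O child):
  I^B i × I^B i: posterior weight 1; P(next child type B) = 3/4.
Weighted sum = 3/4.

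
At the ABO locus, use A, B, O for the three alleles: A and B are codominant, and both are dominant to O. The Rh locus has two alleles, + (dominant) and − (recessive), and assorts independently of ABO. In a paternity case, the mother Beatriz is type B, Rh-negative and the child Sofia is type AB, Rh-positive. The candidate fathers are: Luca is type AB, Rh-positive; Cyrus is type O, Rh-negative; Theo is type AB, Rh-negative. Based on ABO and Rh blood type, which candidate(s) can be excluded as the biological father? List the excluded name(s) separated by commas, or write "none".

A candidate is excluded only if no genotype consistent with his phenotype could produce a type AB, Rh-positive child with a type B, Rh-negative mother.
Cyrus (type O, Rh-): no genotype consistent with that phenotype can produce a type-AB Rh+ child with a type-B mother.
Theo (type AB, Rh-): no genotype consistent with that phenotype can produce a type-AB Rh+ child with a type-B mother.

Cyrus, Theo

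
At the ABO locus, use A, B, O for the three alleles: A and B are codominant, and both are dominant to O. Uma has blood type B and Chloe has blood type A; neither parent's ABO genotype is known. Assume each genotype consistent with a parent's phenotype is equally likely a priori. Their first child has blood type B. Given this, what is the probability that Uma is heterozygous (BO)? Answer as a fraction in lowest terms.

Possible genotypes: Uma ∈ {BB, BO}; Chloe ∈ {AA, AO}.
Weight each parental genotype pair by prior × P(type-B child):
  BB × AO: posterior weight 2/3.
  BO × AO: posterior weight 1/3.
Sum the posterior weight over pairs where Uma is BO: 1/3.

1/3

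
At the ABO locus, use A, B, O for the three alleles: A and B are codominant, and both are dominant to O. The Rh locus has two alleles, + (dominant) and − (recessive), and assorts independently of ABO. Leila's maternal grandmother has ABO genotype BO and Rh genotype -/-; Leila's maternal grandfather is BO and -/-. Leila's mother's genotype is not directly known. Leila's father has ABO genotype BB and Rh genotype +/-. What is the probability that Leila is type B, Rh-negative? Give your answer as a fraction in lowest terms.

Leila's mother's ABO genotype from BO × BO: 1/4 BB, 1/2 BO, 1/4 OO.
Crossing each possibility with the father BB and summing P(type B): 1/4·1 + 1/2·1 + 1/4·1 = 1.
Similarly for Rh via the mother's Rh distribution: P(Rh-) = 1/2.
Independent loci: 1 × 1/2 = 1/2.

1/2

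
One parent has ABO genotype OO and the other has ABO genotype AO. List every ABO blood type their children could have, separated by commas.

Gametes from OO × AO give offspring ABO genotypes AO, OO, i.e. phenotypes O, A.

O, A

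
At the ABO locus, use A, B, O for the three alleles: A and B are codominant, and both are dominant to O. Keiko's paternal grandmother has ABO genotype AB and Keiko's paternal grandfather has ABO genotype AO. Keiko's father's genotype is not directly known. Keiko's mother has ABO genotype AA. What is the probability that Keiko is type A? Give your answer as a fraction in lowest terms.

Keiko's father's ABO genotype from AB × AO: 1/4 AA, 1/4 AB, 1/4 AO, 1/4 BO.
Crossing each possibility with the mother AA and summing P(type A): 1/4·1 + 1/4·1/2 + 1/4·1 + 1/4·1/2 = 3/4.

3/4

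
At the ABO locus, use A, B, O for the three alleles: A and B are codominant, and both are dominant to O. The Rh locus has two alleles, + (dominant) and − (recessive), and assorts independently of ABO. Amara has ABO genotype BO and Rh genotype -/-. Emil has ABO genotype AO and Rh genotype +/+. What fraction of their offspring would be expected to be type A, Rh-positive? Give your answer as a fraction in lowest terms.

1/4

ABO cross BO × AO → offspring phenotypes: 1/4 O, 1/4 A, 1/4 B, 1/4 AB.
Rh cross -/- × +/+ → 1 Rh+.
Independent loci: P(type A, Rh-positive) = 1/4 × 1 = 1/4.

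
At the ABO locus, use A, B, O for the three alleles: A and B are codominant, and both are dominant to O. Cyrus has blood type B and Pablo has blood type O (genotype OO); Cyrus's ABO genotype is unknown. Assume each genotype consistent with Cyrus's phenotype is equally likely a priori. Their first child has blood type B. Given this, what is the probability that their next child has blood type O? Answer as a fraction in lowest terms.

1/6

Possible genotypes: Cyrus ∈ {BB, BO}; Pablo ∈ {OO}.
Weight each parental genotype pair by prior × P(type-B child):
  BB × OO: posterior weight 2/3; P(next child type O) = 0.
  BO × OO: posterior weight 1/3; P(next child type O) = 1/2.
Weighted sum = 1/6.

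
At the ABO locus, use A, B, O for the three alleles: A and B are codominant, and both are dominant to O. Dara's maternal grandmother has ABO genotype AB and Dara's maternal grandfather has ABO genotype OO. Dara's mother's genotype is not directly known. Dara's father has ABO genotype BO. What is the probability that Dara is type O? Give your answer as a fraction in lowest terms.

Dara's mother's ABO genotype from AB × OO: 1/2 AO, 1/2 BO.
Crossing each possibility with the father BO and summing P(type O): 1/2·1/4 + 1/2·1/4 = 1/4.

1/4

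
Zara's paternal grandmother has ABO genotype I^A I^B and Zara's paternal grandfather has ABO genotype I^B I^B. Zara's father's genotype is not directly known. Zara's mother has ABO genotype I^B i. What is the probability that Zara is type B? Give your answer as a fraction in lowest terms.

3/4

Zara's father's ABO genotype from I^A I^B × I^B I^B: 1/2 I^A I^B, 1/2 I^B I^B.
Crossing each possibility with the mother I^B i and summing P(type B): 1/2·1/2 + 1/2·1 = 3/4.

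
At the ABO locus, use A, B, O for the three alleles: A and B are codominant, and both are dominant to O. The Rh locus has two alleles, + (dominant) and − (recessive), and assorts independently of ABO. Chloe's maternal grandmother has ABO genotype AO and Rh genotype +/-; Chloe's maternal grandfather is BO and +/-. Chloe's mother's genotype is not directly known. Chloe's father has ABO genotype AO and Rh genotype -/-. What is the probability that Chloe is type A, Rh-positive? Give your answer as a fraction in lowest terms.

Chloe's mother's ABO genotype from AO × BO: 1/4 AB, 1/4 AO, 1/4 BO, 1/4 OO.
Crossing each possibility with the father AO and summing P(type A): 1/4·1/2 + 1/4·3/4 + 1/4·1/4 + 1/4·1/2 = 1/2.
Similarly for Rh via the mother's Rh distribution: P(Rh+) = 1/2.
Independent loci: 1/2 × 1/2 = 1/4.

1/4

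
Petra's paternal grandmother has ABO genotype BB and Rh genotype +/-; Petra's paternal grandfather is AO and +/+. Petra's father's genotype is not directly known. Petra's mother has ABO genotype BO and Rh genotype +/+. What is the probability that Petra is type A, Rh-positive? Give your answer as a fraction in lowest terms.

1/8

Petra's father's ABO genotype from BB × AO: 1/2 AB, 1/2 BO.
Crossing each possibility with the mother BO and summing P(type A): 1/2·1/4 + 1/2·0 = 1/8.
Similarly for Rh via the father's Rh distribution: P(Rh+) = 1.
Independent loci: 1/8 × 1 = 1/8.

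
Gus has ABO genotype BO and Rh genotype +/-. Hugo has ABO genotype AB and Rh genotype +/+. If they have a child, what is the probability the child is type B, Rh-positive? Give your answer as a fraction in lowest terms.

ABO cross BO × AB → offspring phenotypes: 1/4 A, 1/2 B, 1/4 AB.
Rh cross +/- × +/+ → 1 Rh+.
Independent loci: P(type B, Rh-positive) = 1/2 × 1 = 1/2.

1/2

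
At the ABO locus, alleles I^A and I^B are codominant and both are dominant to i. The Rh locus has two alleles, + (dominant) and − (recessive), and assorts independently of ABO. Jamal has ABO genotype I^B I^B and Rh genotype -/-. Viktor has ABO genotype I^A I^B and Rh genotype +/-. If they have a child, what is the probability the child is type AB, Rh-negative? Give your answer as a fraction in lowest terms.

ABO cross I^B I^B × I^A I^B → offspring phenotypes: 1/2 B, 1/2 AB.
Rh cross -/- × +/- → 1/2 Rh+, 1/2 Rh-.
Independent loci: P(type AB, Rh-negative) = 1/2 × 1/2 = 1/4.

1/4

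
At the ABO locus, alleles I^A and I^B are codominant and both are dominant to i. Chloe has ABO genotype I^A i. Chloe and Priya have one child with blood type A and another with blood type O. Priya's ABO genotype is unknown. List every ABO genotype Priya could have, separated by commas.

For each candidate genotype of Priya, check whether crossing it with I^A i can produce every observed child phenotype.
  I^A I^A → possible child types {A} ✗
  I^A I^B → possible child types {A, B, AB} ✗
  I^A i → possible child types {O, A} ✓
  I^B I^B → possible child types {B, AB} ✗
  I^B i → possible child types {O, A, B, AB} ✓
  i i → possible child types {O, A} ✓

I^A i, I^B i, i i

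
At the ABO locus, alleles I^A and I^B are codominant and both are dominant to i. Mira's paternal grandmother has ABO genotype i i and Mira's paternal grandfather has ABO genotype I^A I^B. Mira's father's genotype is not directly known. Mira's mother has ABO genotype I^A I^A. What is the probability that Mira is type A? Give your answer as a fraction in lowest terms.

3/4

Mira's father's ABO genotype from i i × I^A I^B: 1/2 I^A i, 1/2 I^B i.
Crossing each possibility with the mother I^A I^A and summing P(type A): 1/2·1 + 1/2·1/2 = 3/4.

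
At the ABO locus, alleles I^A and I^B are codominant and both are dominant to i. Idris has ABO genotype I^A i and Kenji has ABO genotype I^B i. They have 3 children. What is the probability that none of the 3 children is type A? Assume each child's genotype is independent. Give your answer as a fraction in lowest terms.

27/64

ABO cross I^A i × I^B i → 1/4 O, 1/4 A, 1/4 B, 1/4 AB.
So P(type A) = 1/4 per child.
P(not type A) = 3/4 for one child; (3/4)^3 = 27/64.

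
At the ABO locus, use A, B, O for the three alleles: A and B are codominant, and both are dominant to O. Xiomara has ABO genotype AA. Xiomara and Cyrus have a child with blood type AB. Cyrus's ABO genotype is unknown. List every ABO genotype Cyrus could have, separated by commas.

For each candidate genotype of Cyrus, check whether crossing it with AA can produce every observed child phenotype.
  AA → possible child types {A} ✗
  AB → possible child types {A, AB} ✓
  AO → possible child types {A} ✗
  BB → possible child types {AB} ✓
  BO → possible child types {A, AB} ✓
  OO → possible child types {A} ✗

AB, BB, BO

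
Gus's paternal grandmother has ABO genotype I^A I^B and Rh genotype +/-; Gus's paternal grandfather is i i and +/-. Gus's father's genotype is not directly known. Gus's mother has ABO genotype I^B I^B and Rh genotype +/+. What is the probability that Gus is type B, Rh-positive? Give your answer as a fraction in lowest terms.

3/4

Gus's father's ABO genotype from I^A I^B × i i: 1/2 I^A i, 1/2 I^B i.
Crossing each possibility with the mother I^B I^B and summing P(type B): 1/2·1/2 + 1/2·1 = 3/4.
Similarly for Rh via the father's Rh distribution: P(Rh+) = 1.
Independent loci: 3/4 × 1 = 3/4.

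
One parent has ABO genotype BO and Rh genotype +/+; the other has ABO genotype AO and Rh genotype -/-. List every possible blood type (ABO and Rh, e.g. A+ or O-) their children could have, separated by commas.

Gametes from BO × AO give offspring ABO genotypes AB, AO, BO, OO, i.e. phenotypes O, A, B, AB.
Rh cross +/+ × -/- → phenotypes Rh+.
Combining independently: O+, A+, B+, AB+.

O+, A+, B+, AB+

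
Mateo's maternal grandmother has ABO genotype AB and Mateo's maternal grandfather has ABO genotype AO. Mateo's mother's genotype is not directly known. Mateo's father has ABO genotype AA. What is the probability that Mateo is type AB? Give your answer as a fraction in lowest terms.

Mateo's mother's ABO genotype from AB × AO: 1/4 AA, 1/4 AB, 1/4 AO, 1/4 BO.
Crossing each possibility with the father AA and summing P(type AB): 1/4·0 + 1/4·1/2 + 1/4·0 + 1/4·1/2 = 1/4.

1/4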